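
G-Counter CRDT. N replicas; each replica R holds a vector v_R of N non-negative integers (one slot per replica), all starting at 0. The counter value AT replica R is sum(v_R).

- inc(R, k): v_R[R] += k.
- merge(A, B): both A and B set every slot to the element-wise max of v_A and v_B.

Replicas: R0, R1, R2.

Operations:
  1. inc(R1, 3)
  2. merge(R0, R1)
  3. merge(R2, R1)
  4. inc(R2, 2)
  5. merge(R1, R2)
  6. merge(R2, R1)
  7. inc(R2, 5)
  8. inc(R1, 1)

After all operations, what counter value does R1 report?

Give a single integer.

Op 1: inc R1 by 3 -> R1=(0,3,0) value=3
Op 2: merge R0<->R1 -> R0=(0,3,0) R1=(0,3,0)
Op 3: merge R2<->R1 -> R2=(0,3,0) R1=(0,3,0)
Op 4: inc R2 by 2 -> R2=(0,3,2) value=5
Op 5: merge R1<->R2 -> R1=(0,3,2) R2=(0,3,2)
Op 6: merge R2<->R1 -> R2=(0,3,2) R1=(0,3,2)
Op 7: inc R2 by 5 -> R2=(0,3,7) value=10
Op 8: inc R1 by 1 -> R1=(0,4,2) value=6

Answer: 6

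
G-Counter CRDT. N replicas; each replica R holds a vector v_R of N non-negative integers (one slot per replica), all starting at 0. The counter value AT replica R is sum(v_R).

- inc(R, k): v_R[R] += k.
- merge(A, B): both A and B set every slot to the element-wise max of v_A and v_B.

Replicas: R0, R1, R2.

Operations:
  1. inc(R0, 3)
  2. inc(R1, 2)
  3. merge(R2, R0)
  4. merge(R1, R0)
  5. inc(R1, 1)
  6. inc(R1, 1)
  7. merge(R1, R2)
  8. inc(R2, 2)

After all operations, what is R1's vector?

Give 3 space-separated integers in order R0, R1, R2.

Answer: 3 4 0

Derivation:
Op 1: inc R0 by 3 -> R0=(3,0,0) value=3
Op 2: inc R1 by 2 -> R1=(0,2,0) value=2
Op 3: merge R2<->R0 -> R2=(3,0,0) R0=(3,0,0)
Op 4: merge R1<->R0 -> R1=(3,2,0) R0=(3,2,0)
Op 5: inc R1 by 1 -> R1=(3,3,0) value=6
Op 6: inc R1 by 1 -> R1=(3,4,0) value=7
Op 7: merge R1<->R2 -> R1=(3,4,0) R2=(3,4,0)
Op 8: inc R2 by 2 -> R2=(3,4,2) value=9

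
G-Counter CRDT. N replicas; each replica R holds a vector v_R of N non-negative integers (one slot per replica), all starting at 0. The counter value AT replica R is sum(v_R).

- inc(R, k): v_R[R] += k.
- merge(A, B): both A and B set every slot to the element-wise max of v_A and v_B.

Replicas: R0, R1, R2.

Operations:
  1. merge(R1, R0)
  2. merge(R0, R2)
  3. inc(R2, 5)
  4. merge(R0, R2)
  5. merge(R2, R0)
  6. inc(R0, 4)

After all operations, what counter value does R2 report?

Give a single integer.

Answer: 5

Derivation:
Op 1: merge R1<->R0 -> R1=(0,0,0) R0=(0,0,0)
Op 2: merge R0<->R2 -> R0=(0,0,0) R2=(0,0,0)
Op 3: inc R2 by 5 -> R2=(0,0,5) value=5
Op 4: merge R0<->R2 -> R0=(0,0,5) R2=(0,0,5)
Op 5: merge R2<->R0 -> R2=(0,0,5) R0=(0,0,5)
Op 6: inc R0 by 4 -> R0=(4,0,5) value=9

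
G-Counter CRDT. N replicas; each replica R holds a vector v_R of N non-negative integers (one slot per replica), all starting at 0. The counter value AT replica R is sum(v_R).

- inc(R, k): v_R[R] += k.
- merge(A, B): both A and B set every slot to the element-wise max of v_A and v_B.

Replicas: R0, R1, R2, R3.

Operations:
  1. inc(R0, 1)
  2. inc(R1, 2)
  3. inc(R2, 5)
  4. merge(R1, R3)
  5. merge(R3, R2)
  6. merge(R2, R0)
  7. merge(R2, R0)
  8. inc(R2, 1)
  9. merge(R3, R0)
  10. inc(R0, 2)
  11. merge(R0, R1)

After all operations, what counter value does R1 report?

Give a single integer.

Answer: 10

Derivation:
Op 1: inc R0 by 1 -> R0=(1,0,0,0) value=1
Op 2: inc R1 by 2 -> R1=(0,2,0,0) value=2
Op 3: inc R2 by 5 -> R2=(0,0,5,0) value=5
Op 4: merge R1<->R3 -> R1=(0,2,0,0) R3=(0,2,0,0)
Op 5: merge R3<->R2 -> R3=(0,2,5,0) R2=(0,2,5,0)
Op 6: merge R2<->R0 -> R2=(1,2,5,0) R0=(1,2,5,0)
Op 7: merge R2<->R0 -> R2=(1,2,5,0) R0=(1,2,5,0)
Op 8: inc R2 by 1 -> R2=(1,2,6,0) value=9
Op 9: merge R3<->R0 -> R3=(1,2,5,0) R0=(1,2,5,0)
Op 10: inc R0 by 2 -> R0=(3,2,5,0) value=10
Op 11: merge R0<->R1 -> R0=(3,2,5,0) R1=(3,2,5,0)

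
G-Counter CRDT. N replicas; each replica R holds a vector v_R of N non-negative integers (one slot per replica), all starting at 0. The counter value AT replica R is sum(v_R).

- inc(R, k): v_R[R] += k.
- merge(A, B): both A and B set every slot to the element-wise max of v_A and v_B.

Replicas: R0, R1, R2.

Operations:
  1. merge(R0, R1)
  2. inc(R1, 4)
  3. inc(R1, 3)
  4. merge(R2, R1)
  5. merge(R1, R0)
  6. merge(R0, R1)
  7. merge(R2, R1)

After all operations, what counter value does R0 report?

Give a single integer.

Op 1: merge R0<->R1 -> R0=(0,0,0) R1=(0,0,0)
Op 2: inc R1 by 4 -> R1=(0,4,0) value=4
Op 3: inc R1 by 3 -> R1=(0,7,0) value=7
Op 4: merge R2<->R1 -> R2=(0,7,0) R1=(0,7,0)
Op 5: merge R1<->R0 -> R1=(0,7,0) R0=(0,7,0)
Op 6: merge R0<->R1 -> R0=(0,7,0) R1=(0,7,0)
Op 7: merge R2<->R1 -> R2=(0,7,0) R1=(0,7,0)

Answer: 7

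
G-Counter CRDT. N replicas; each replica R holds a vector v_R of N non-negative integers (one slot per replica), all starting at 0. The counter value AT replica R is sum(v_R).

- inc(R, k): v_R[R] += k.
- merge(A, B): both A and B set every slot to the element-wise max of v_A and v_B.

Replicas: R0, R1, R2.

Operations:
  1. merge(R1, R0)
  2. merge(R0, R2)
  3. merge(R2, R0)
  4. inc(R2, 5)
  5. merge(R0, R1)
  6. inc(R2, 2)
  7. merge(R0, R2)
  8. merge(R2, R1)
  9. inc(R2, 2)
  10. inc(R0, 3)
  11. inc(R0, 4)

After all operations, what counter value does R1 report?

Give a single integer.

Answer: 7

Derivation:
Op 1: merge R1<->R0 -> R1=(0,0,0) R0=(0,0,0)
Op 2: merge R0<->R2 -> R0=(0,0,0) R2=(0,0,0)
Op 3: merge R2<->R0 -> R2=(0,0,0) R0=(0,0,0)
Op 4: inc R2 by 5 -> R2=(0,0,5) value=5
Op 5: merge R0<->R1 -> R0=(0,0,0) R1=(0,0,0)
Op 6: inc R2 by 2 -> R2=(0,0,7) value=7
Op 7: merge R0<->R2 -> R0=(0,0,7) R2=(0,0,7)
Op 8: merge R2<->R1 -> R2=(0,0,7) R1=(0,0,7)
Op 9: inc R2 by 2 -> R2=(0,0,9) value=9
Op 10: inc R0 by 3 -> R0=(3,0,7) value=10
Op 11: inc R0 by 4 -> R0=(7,0,7) value=14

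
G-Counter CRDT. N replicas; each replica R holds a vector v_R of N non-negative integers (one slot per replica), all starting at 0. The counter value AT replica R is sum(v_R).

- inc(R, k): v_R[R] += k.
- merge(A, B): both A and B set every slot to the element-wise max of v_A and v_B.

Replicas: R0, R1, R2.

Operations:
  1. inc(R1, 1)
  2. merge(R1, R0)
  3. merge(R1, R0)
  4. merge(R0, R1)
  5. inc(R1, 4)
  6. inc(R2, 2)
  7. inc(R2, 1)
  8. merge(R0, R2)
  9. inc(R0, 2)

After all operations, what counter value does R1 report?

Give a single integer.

Op 1: inc R1 by 1 -> R1=(0,1,0) value=1
Op 2: merge R1<->R0 -> R1=(0,1,0) R0=(0,1,0)
Op 3: merge R1<->R0 -> R1=(0,1,0) R0=(0,1,0)
Op 4: merge R0<->R1 -> R0=(0,1,0) R1=(0,1,0)
Op 5: inc R1 by 4 -> R1=(0,5,0) value=5
Op 6: inc R2 by 2 -> R2=(0,0,2) value=2
Op 7: inc R2 by 1 -> R2=(0,0,3) value=3
Op 8: merge R0<->R2 -> R0=(0,1,3) R2=(0,1,3)
Op 9: inc R0 by 2 -> R0=(2,1,3) value=6

Answer: 5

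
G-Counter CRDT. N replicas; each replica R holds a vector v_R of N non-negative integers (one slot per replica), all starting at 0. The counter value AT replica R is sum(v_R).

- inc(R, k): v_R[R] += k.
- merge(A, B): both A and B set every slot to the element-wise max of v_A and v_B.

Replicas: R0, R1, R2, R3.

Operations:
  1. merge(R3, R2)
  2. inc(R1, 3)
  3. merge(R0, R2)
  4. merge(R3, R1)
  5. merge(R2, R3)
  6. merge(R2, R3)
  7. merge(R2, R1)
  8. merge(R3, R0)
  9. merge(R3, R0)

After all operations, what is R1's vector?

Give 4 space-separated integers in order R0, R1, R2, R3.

Answer: 0 3 0 0

Derivation:
Op 1: merge R3<->R2 -> R3=(0,0,0,0) R2=(0,0,0,0)
Op 2: inc R1 by 3 -> R1=(0,3,0,0) value=3
Op 3: merge R0<->R2 -> R0=(0,0,0,0) R2=(0,0,0,0)
Op 4: merge R3<->R1 -> R3=(0,3,0,0) R1=(0,3,0,0)
Op 5: merge R2<->R3 -> R2=(0,3,0,0) R3=(0,3,0,0)
Op 6: merge R2<->R3 -> R2=(0,3,0,0) R3=(0,3,0,0)
Op 7: merge R2<->R1 -> R2=(0,3,0,0) R1=(0,3,0,0)
Op 8: merge R3<->R0 -> R3=(0,3,0,0) R0=(0,3,0,0)
Op 9: merge R3<->R0 -> R3=(0,3,0,0) R0=(0,3,0,0)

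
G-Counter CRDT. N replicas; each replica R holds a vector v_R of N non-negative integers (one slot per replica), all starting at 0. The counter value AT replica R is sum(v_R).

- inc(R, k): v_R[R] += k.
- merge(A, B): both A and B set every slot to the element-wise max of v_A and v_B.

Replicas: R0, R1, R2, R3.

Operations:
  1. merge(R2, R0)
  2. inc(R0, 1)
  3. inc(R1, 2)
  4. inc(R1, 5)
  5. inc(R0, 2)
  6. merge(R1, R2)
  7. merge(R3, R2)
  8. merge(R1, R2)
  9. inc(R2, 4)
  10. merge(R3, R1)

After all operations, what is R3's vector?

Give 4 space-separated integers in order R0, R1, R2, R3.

Answer: 0 7 0 0

Derivation:
Op 1: merge R2<->R0 -> R2=(0,0,0,0) R0=(0,0,0,0)
Op 2: inc R0 by 1 -> R0=(1,0,0,0) value=1
Op 3: inc R1 by 2 -> R1=(0,2,0,0) value=2
Op 4: inc R1 by 5 -> R1=(0,7,0,0) value=7
Op 5: inc R0 by 2 -> R0=(3,0,0,0) value=3
Op 6: merge R1<->R2 -> R1=(0,7,0,0) R2=(0,7,0,0)
Op 7: merge R3<->R2 -> R3=(0,7,0,0) R2=(0,7,0,0)
Op 8: merge R1<->R2 -> R1=(0,7,0,0) R2=(0,7,0,0)
Op 9: inc R2 by 4 -> R2=(0,7,4,0) value=11
Op 10: merge R3<->R1 -> R3=(0,7,0,0) R1=(0,7,0,0)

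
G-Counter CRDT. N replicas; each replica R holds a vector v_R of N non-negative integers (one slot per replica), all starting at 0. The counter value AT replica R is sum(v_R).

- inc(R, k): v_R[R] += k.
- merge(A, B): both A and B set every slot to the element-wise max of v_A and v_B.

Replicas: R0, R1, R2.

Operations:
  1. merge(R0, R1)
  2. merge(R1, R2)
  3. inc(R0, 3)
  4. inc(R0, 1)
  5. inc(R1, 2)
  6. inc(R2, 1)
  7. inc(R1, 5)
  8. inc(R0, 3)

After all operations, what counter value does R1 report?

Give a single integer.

Op 1: merge R0<->R1 -> R0=(0,0,0) R1=(0,0,0)
Op 2: merge R1<->R2 -> R1=(0,0,0) R2=(0,0,0)
Op 3: inc R0 by 3 -> R0=(3,0,0) value=3
Op 4: inc R0 by 1 -> R0=(4,0,0) value=4
Op 5: inc R1 by 2 -> R1=(0,2,0) value=2
Op 6: inc R2 by 1 -> R2=(0,0,1) value=1
Op 7: inc R1 by 5 -> R1=(0,7,0) value=7
Op 8: inc R0 by 3 -> R0=(7,0,0) value=7

Answer: 7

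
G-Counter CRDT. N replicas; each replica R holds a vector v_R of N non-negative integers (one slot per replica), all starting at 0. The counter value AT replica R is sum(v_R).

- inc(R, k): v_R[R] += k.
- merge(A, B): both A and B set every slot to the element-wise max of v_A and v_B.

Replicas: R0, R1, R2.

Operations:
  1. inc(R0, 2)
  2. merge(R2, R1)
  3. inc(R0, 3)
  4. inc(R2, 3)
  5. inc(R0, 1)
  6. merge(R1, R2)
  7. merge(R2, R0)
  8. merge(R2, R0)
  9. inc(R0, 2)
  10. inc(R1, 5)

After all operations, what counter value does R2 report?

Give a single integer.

Op 1: inc R0 by 2 -> R0=(2,0,0) value=2
Op 2: merge R2<->R1 -> R2=(0,0,0) R1=(0,0,0)
Op 3: inc R0 by 3 -> R0=(5,0,0) value=5
Op 4: inc R2 by 3 -> R2=(0,0,3) value=3
Op 5: inc R0 by 1 -> R0=(6,0,0) value=6
Op 6: merge R1<->R2 -> R1=(0,0,3) R2=(0,0,3)
Op 7: merge R2<->R0 -> R2=(6,0,3) R0=(6,0,3)
Op 8: merge R2<->R0 -> R2=(6,0,3) R0=(6,0,3)
Op 9: inc R0 by 2 -> R0=(8,0,3) value=11
Op 10: inc R1 by 5 -> R1=(0,5,3) value=8

Answer: 9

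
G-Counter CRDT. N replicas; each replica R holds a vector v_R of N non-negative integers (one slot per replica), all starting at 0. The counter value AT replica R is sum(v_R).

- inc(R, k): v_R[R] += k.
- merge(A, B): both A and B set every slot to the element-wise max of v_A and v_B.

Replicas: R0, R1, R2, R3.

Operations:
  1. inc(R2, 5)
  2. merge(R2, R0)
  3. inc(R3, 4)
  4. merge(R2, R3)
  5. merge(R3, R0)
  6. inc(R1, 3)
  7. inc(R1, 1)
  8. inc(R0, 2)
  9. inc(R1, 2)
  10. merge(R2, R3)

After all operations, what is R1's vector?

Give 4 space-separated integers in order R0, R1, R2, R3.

Answer: 0 6 0 0

Derivation:
Op 1: inc R2 by 5 -> R2=(0,0,5,0) value=5
Op 2: merge R2<->R0 -> R2=(0,0,5,0) R0=(0,0,5,0)
Op 3: inc R3 by 4 -> R3=(0,0,0,4) value=4
Op 4: merge R2<->R3 -> R2=(0,0,5,4) R3=(0,0,5,4)
Op 5: merge R3<->R0 -> R3=(0,0,5,4) R0=(0,0,5,4)
Op 6: inc R1 by 3 -> R1=(0,3,0,0) value=3
Op 7: inc R1 by 1 -> R1=(0,4,0,0) value=4
Op 8: inc R0 by 2 -> R0=(2,0,5,4) value=11
Op 9: inc R1 by 2 -> R1=(0,6,0,0) value=6
Op 10: merge R2<->R3 -> R2=(0,0,5,4) R3=(0,0,5,4)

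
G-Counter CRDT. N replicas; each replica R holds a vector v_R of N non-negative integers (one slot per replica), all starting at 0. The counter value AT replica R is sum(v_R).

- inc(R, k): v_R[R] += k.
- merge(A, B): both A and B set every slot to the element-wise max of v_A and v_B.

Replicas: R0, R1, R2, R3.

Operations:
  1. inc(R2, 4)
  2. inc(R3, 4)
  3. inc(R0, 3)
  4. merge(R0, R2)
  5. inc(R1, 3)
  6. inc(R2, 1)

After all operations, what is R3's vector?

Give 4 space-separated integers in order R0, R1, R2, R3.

Op 1: inc R2 by 4 -> R2=(0,0,4,0) value=4
Op 2: inc R3 by 4 -> R3=(0,0,0,4) value=4
Op 3: inc R0 by 3 -> R0=(3,0,0,0) value=3
Op 4: merge R0<->R2 -> R0=(3,0,4,0) R2=(3,0,4,0)
Op 5: inc R1 by 3 -> R1=(0,3,0,0) value=3
Op 6: inc R2 by 1 -> R2=(3,0,5,0) value=8

Answer: 0 0 0 4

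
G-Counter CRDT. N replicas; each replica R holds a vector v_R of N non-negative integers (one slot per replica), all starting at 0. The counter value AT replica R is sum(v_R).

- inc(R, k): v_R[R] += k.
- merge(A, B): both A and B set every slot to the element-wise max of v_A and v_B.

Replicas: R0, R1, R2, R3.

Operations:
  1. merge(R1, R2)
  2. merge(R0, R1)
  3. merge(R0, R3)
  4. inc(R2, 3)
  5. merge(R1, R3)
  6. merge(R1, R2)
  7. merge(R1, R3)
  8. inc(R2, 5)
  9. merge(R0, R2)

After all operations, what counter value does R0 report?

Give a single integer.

Op 1: merge R1<->R2 -> R1=(0,0,0,0) R2=(0,0,0,0)
Op 2: merge R0<->R1 -> R0=(0,0,0,0) R1=(0,0,0,0)
Op 3: merge R0<->R3 -> R0=(0,0,0,0) R3=(0,0,0,0)
Op 4: inc R2 by 3 -> R2=(0,0,3,0) value=3
Op 5: merge R1<->R3 -> R1=(0,0,0,0) R3=(0,0,0,0)
Op 6: merge R1<->R2 -> R1=(0,0,3,0) R2=(0,0,3,0)
Op 7: merge R1<->R3 -> R1=(0,0,3,0) R3=(0,0,3,0)
Op 8: inc R2 by 5 -> R2=(0,0,8,0) value=8
Op 9: merge R0<->R2 -> R0=(0,0,8,0) R2=(0,0,8,0)

Answer: 8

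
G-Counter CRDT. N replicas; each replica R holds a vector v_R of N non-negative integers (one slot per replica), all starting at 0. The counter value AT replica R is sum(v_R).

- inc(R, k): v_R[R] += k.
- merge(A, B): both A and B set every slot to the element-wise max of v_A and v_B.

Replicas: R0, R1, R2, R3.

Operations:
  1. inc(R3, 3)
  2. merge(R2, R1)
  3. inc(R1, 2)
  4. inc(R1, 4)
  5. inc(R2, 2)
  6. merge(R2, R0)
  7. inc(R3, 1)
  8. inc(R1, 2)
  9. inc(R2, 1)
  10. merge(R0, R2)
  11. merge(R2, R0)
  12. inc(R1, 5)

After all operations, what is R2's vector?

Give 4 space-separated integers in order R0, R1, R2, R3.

Op 1: inc R3 by 3 -> R3=(0,0,0,3) value=3
Op 2: merge R2<->R1 -> R2=(0,0,0,0) R1=(0,0,0,0)
Op 3: inc R1 by 2 -> R1=(0,2,0,0) value=2
Op 4: inc R1 by 4 -> R1=(0,6,0,0) value=6
Op 5: inc R2 by 2 -> R2=(0,0,2,0) value=2
Op 6: merge R2<->R0 -> R2=(0,0,2,0) R0=(0,0,2,0)
Op 7: inc R3 by 1 -> R3=(0,0,0,4) value=4
Op 8: inc R1 by 2 -> R1=(0,8,0,0) value=8
Op 9: inc R2 by 1 -> R2=(0,0,3,0) value=3
Op 10: merge R0<->R2 -> R0=(0,0,3,0) R2=(0,0,3,0)
Op 11: merge R2<->R0 -> R2=(0,0,3,0) R0=(0,0,3,0)
Op 12: inc R1 by 5 -> R1=(0,13,0,0) value=13

Answer: 0 0 3 0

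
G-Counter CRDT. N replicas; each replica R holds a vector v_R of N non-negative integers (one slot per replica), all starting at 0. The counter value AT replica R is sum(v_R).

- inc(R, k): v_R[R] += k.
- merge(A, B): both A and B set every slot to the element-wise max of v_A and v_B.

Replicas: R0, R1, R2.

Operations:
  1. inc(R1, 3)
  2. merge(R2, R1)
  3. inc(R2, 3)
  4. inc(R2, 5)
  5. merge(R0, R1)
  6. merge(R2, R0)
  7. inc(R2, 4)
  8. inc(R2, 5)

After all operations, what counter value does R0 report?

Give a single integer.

Op 1: inc R1 by 3 -> R1=(0,3,0) value=3
Op 2: merge R2<->R1 -> R2=(0,3,0) R1=(0,3,0)
Op 3: inc R2 by 3 -> R2=(0,3,3) value=6
Op 4: inc R2 by 5 -> R2=(0,3,8) value=11
Op 5: merge R0<->R1 -> R0=(0,3,0) R1=(0,3,0)
Op 6: merge R2<->R0 -> R2=(0,3,8) R0=(0,3,8)
Op 7: inc R2 by 4 -> R2=(0,3,12) value=15
Op 8: inc R2 by 5 -> R2=(0,3,17) value=20

Answer: 11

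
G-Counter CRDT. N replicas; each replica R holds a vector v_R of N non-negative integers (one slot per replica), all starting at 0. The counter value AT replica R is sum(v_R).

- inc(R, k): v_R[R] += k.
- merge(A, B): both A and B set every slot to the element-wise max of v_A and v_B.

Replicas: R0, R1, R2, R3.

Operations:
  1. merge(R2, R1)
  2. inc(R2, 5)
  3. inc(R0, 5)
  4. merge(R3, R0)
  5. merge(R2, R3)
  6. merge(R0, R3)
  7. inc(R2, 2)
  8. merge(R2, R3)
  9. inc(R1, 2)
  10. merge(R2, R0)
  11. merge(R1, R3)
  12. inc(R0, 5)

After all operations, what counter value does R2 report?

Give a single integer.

Answer: 12

Derivation:
Op 1: merge R2<->R1 -> R2=(0,0,0,0) R1=(0,0,0,0)
Op 2: inc R2 by 5 -> R2=(0,0,5,0) value=5
Op 3: inc R0 by 5 -> R0=(5,0,0,0) value=5
Op 4: merge R3<->R0 -> R3=(5,0,0,0) R0=(5,0,0,0)
Op 5: merge R2<->R3 -> R2=(5,0,5,0) R3=(5,0,5,0)
Op 6: merge R0<->R3 -> R0=(5,0,5,0) R3=(5,0,5,0)
Op 7: inc R2 by 2 -> R2=(5,0,7,0) value=12
Op 8: merge R2<->R3 -> R2=(5,0,7,0) R3=(5,0,7,0)
Op 9: inc R1 by 2 -> R1=(0,2,0,0) value=2
Op 10: merge R2<->R0 -> R2=(5,0,7,0) R0=(5,0,7,0)
Op 11: merge R1<->R3 -> R1=(5,2,7,0) R3=(5,2,7,0)
Op 12: inc R0 by 5 -> R0=(10,0,7,0) value=17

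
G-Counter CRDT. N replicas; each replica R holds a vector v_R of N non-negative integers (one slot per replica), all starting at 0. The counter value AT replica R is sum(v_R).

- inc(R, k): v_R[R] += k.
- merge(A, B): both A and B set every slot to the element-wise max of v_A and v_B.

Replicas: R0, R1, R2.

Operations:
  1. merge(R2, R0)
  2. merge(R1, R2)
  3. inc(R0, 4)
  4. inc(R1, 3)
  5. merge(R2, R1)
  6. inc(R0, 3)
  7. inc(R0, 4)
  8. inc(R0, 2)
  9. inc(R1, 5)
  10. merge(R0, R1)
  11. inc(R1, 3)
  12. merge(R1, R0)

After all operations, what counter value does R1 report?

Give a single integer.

Op 1: merge R2<->R0 -> R2=(0,0,0) R0=(0,0,0)
Op 2: merge R1<->R2 -> R1=(0,0,0) R2=(0,0,0)
Op 3: inc R0 by 4 -> R0=(4,0,0) value=4
Op 4: inc R1 by 3 -> R1=(0,3,0) value=3
Op 5: merge R2<->R1 -> R2=(0,3,0) R1=(0,3,0)
Op 6: inc R0 by 3 -> R0=(7,0,0) value=7
Op 7: inc R0 by 4 -> R0=(11,0,0) value=11
Op 8: inc R0 by 2 -> R0=(13,0,0) value=13
Op 9: inc R1 by 5 -> R1=(0,8,0) value=8
Op 10: merge R0<->R1 -> R0=(13,8,0) R1=(13,8,0)
Op 11: inc R1 by 3 -> R1=(13,11,0) value=24
Op 12: merge R1<->R0 -> R1=(13,11,0) R0=(13,11,0)

Answer: 24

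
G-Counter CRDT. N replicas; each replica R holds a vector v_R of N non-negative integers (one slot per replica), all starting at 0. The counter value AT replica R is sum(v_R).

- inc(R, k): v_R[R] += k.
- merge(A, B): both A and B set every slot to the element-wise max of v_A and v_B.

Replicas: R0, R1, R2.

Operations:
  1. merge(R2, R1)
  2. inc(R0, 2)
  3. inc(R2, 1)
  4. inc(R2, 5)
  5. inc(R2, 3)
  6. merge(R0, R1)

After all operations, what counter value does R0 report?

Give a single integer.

Answer: 2

Derivation:
Op 1: merge R2<->R1 -> R2=(0,0,0) R1=(0,0,0)
Op 2: inc R0 by 2 -> R0=(2,0,0) value=2
Op 3: inc R2 by 1 -> R2=(0,0,1) value=1
Op 4: inc R2 by 5 -> R2=(0,0,6) value=6
Op 5: inc R2 by 3 -> R2=(0,0,9) value=9
Op 6: merge R0<->R1 -> R0=(2,0,0) R1=(2,0,0)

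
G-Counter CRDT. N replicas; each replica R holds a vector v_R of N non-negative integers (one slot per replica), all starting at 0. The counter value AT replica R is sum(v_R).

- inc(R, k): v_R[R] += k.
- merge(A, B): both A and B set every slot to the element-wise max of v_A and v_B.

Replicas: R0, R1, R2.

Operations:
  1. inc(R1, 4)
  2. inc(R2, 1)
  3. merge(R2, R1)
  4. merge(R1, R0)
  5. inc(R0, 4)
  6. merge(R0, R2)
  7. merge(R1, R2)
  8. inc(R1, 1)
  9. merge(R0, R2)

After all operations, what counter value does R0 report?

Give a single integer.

Op 1: inc R1 by 4 -> R1=(0,4,0) value=4
Op 2: inc R2 by 1 -> R2=(0,0,1) value=1
Op 3: merge R2<->R1 -> R2=(0,4,1) R1=(0,4,1)
Op 4: merge R1<->R0 -> R1=(0,4,1) R0=(0,4,1)
Op 5: inc R0 by 4 -> R0=(4,4,1) value=9
Op 6: merge R0<->R2 -> R0=(4,4,1) R2=(4,4,1)
Op 7: merge R1<->R2 -> R1=(4,4,1) R2=(4,4,1)
Op 8: inc R1 by 1 -> R1=(4,5,1) value=10
Op 9: merge R0<->R2 -> R0=(4,4,1) R2=(4,4,1)

Answer: 9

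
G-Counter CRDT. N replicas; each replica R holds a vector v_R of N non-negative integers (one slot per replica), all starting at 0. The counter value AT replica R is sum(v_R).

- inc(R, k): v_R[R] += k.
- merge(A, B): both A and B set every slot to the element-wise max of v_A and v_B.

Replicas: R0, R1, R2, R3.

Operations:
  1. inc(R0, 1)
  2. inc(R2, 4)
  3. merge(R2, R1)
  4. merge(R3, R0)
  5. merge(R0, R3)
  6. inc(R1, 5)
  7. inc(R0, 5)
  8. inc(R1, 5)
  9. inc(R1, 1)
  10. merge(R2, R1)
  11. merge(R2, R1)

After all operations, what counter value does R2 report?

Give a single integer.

Answer: 15

Derivation:
Op 1: inc R0 by 1 -> R0=(1,0,0,0) value=1
Op 2: inc R2 by 4 -> R2=(0,0,4,0) value=4
Op 3: merge R2<->R1 -> R2=(0,0,4,0) R1=(0,0,4,0)
Op 4: merge R3<->R0 -> R3=(1,0,0,0) R0=(1,0,0,0)
Op 5: merge R0<->R3 -> R0=(1,0,0,0) R3=(1,0,0,0)
Op 6: inc R1 by 5 -> R1=(0,5,4,0) value=9
Op 7: inc R0 by 5 -> R0=(6,0,0,0) value=6
Op 8: inc R1 by 5 -> R1=(0,10,4,0) value=14
Op 9: inc R1 by 1 -> R1=(0,11,4,0) value=15
Op 10: merge R2<->R1 -> R2=(0,11,4,0) R1=(0,11,4,0)
Op 11: merge R2<->R1 -> R2=(0,11,4,0) R1=(0,11,4,0)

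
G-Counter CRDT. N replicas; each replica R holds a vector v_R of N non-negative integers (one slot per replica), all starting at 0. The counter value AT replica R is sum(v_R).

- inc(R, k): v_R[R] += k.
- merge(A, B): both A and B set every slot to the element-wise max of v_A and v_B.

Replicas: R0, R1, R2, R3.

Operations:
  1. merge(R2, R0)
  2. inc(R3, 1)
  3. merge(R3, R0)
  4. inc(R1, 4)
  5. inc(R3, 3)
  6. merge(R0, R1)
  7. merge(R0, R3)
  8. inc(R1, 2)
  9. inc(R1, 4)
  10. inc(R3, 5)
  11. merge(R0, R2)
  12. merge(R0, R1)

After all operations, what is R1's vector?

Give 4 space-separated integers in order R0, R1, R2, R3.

Op 1: merge R2<->R0 -> R2=(0,0,0,0) R0=(0,0,0,0)
Op 2: inc R3 by 1 -> R3=(0,0,0,1) value=1
Op 3: merge R3<->R0 -> R3=(0,0,0,1) R0=(0,0,0,1)
Op 4: inc R1 by 4 -> R1=(0,4,0,0) value=4
Op 5: inc R3 by 3 -> R3=(0,0,0,4) value=4
Op 6: merge R0<->R1 -> R0=(0,4,0,1) R1=(0,4,0,1)
Op 7: merge R0<->R3 -> R0=(0,4,0,4) R3=(0,4,0,4)
Op 8: inc R1 by 2 -> R1=(0,6,0,1) value=7
Op 9: inc R1 by 4 -> R1=(0,10,0,1) value=11
Op 10: inc R3 by 5 -> R3=(0,4,0,9) value=13
Op 11: merge R0<->R2 -> R0=(0,4,0,4) R2=(0,4,0,4)
Op 12: merge R0<->R1 -> R0=(0,10,0,4) R1=(0,10,0,4)

Answer: 0 10 0 4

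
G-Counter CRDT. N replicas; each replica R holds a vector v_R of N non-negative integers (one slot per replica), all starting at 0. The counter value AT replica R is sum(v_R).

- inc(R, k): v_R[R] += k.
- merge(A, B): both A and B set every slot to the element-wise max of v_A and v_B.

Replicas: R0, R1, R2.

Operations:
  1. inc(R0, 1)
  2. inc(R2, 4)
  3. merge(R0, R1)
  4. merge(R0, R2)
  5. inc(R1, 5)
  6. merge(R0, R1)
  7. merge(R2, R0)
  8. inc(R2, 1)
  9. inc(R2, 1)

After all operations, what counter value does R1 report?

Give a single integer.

Op 1: inc R0 by 1 -> R0=(1,0,0) value=1
Op 2: inc R2 by 4 -> R2=(0,0,4) value=4
Op 3: merge R0<->R1 -> R0=(1,0,0) R1=(1,0,0)
Op 4: merge R0<->R2 -> R0=(1,0,4) R2=(1,0,4)
Op 5: inc R1 by 5 -> R1=(1,5,0) value=6
Op 6: merge R0<->R1 -> R0=(1,5,4) R1=(1,5,4)
Op 7: merge R2<->R0 -> R2=(1,5,4) R0=(1,5,4)
Op 8: inc R2 by 1 -> R2=(1,5,5) value=11
Op 9: inc R2 by 1 -> R2=(1,5,6) value=12

Answer: 10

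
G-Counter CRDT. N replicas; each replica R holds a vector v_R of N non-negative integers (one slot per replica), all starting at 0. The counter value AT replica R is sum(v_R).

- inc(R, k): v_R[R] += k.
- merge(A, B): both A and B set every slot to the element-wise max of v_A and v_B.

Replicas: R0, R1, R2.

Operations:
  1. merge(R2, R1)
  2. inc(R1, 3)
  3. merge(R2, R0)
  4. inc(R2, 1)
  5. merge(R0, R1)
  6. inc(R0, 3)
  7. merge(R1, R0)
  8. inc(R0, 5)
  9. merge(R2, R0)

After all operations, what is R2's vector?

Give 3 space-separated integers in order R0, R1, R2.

Op 1: merge R2<->R1 -> R2=(0,0,0) R1=(0,0,0)
Op 2: inc R1 by 3 -> R1=(0,3,0) value=3
Op 3: merge R2<->R0 -> R2=(0,0,0) R0=(0,0,0)
Op 4: inc R2 by 1 -> R2=(0,0,1) value=1
Op 5: merge R0<->R1 -> R0=(0,3,0) R1=(0,3,0)
Op 6: inc R0 by 3 -> R0=(3,3,0) value=6
Op 7: merge R1<->R0 -> R1=(3,3,0) R0=(3,3,0)
Op 8: inc R0 by 5 -> R0=(8,3,0) value=11
Op 9: merge R2<->R0 -> R2=(8,3,1) R0=(8,3,1)

Answer: 8 3 1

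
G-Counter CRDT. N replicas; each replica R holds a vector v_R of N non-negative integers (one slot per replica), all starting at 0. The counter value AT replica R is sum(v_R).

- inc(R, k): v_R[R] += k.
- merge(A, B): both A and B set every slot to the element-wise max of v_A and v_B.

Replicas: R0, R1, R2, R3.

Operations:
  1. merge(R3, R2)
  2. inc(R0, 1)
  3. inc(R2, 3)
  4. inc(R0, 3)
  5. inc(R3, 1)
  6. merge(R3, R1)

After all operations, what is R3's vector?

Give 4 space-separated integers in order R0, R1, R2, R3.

Op 1: merge R3<->R2 -> R3=(0,0,0,0) R2=(0,0,0,0)
Op 2: inc R0 by 1 -> R0=(1,0,0,0) value=1
Op 3: inc R2 by 3 -> R2=(0,0,3,0) value=3
Op 4: inc R0 by 3 -> R0=(4,0,0,0) value=4
Op 5: inc R3 by 1 -> R3=(0,0,0,1) value=1
Op 6: merge R3<->R1 -> R3=(0,0,0,1) R1=(0,0,0,1)

Answer: 0 0 0 1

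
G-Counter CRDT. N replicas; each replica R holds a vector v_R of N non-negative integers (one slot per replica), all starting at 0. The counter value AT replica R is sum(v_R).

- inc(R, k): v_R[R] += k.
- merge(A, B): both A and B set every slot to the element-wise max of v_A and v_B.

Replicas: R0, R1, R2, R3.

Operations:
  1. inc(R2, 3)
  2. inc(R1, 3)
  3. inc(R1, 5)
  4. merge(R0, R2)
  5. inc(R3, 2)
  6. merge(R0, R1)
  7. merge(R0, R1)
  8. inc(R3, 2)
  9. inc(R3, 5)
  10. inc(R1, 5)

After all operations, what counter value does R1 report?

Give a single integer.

Answer: 16

Derivation:
Op 1: inc R2 by 3 -> R2=(0,0,3,0) value=3
Op 2: inc R1 by 3 -> R1=(0,3,0,0) value=3
Op 3: inc R1 by 5 -> R1=(0,8,0,0) value=8
Op 4: merge R0<->R2 -> R0=(0,0,3,0) R2=(0,0,3,0)
Op 5: inc R3 by 2 -> R3=(0,0,0,2) value=2
Op 6: merge R0<->R1 -> R0=(0,8,3,0) R1=(0,8,3,0)
Op 7: merge R0<->R1 -> R0=(0,8,3,0) R1=(0,8,3,0)
Op 8: inc R3 by 2 -> R3=(0,0,0,4) value=4
Op 9: inc R3 by 5 -> R3=(0,0,0,9) value=9
Op 10: inc R1 by 5 -> R1=(0,13,3,0) value=16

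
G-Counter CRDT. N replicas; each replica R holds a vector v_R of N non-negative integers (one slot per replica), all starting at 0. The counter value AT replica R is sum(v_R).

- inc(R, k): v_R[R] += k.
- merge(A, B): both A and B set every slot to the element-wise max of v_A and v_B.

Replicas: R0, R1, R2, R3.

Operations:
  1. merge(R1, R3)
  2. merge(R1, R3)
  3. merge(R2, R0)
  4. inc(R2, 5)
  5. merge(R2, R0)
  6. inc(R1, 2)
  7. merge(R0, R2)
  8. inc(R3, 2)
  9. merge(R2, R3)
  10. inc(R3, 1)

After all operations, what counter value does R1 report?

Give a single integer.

Op 1: merge R1<->R3 -> R1=(0,0,0,0) R3=(0,0,0,0)
Op 2: merge R1<->R3 -> R1=(0,0,0,0) R3=(0,0,0,0)
Op 3: merge R2<->R0 -> R2=(0,0,0,0) R0=(0,0,0,0)
Op 4: inc R2 by 5 -> R2=(0,0,5,0) value=5
Op 5: merge R2<->R0 -> R2=(0,0,5,0) R0=(0,0,5,0)
Op 6: inc R1 by 2 -> R1=(0,2,0,0) value=2
Op 7: merge R0<->R2 -> R0=(0,0,5,0) R2=(0,0,5,0)
Op 8: inc R3 by 2 -> R3=(0,0,0,2) value=2
Op 9: merge R2<->R3 -> R2=(0,0,5,2) R3=(0,0,5,2)
Op 10: inc R3 by 1 -> R3=(0,0,5,3) value=8

Answer: 2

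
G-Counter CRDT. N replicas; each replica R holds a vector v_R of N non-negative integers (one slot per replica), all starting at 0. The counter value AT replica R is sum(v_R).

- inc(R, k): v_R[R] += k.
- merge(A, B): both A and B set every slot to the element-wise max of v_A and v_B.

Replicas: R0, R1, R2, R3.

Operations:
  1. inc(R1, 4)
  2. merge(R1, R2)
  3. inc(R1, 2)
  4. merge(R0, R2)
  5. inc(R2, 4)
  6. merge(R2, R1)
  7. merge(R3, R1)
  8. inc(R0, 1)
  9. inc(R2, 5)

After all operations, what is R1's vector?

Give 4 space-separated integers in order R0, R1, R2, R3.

Op 1: inc R1 by 4 -> R1=(0,4,0,0) value=4
Op 2: merge R1<->R2 -> R1=(0,4,0,0) R2=(0,4,0,0)
Op 3: inc R1 by 2 -> R1=(0,6,0,0) value=6
Op 4: merge R0<->R2 -> R0=(0,4,0,0) R2=(0,4,0,0)
Op 5: inc R2 by 4 -> R2=(0,4,4,0) value=8
Op 6: merge R2<->R1 -> R2=(0,6,4,0) R1=(0,6,4,0)
Op 7: merge R3<->R1 -> R3=(0,6,4,0) R1=(0,6,4,0)
Op 8: inc R0 by 1 -> R0=(1,4,0,0) value=5
Op 9: inc R2 by 5 -> R2=(0,6,9,0) value=15

Answer: 0 6 4 0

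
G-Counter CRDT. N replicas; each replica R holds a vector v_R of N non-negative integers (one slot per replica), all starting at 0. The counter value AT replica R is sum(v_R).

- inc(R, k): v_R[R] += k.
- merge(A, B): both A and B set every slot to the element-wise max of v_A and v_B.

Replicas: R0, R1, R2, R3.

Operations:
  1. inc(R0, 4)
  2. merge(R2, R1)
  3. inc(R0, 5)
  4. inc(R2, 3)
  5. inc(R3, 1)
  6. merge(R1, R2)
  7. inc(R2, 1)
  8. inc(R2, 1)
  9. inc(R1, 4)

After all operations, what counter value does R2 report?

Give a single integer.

Answer: 5

Derivation:
Op 1: inc R0 by 4 -> R0=(4,0,0,0) value=4
Op 2: merge R2<->R1 -> R2=(0,0,0,0) R1=(0,0,0,0)
Op 3: inc R0 by 5 -> R0=(9,0,0,0) value=9
Op 4: inc R2 by 3 -> R2=(0,0,3,0) value=3
Op 5: inc R3 by 1 -> R3=(0,0,0,1) value=1
Op 6: merge R1<->R2 -> R1=(0,0,3,0) R2=(0,0,3,0)
Op 7: inc R2 by 1 -> R2=(0,0,4,0) value=4
Op 8: inc R2 by 1 -> R2=(0,0,5,0) value=5
Op 9: inc R1 by 4 -> R1=(0,4,3,0) value=7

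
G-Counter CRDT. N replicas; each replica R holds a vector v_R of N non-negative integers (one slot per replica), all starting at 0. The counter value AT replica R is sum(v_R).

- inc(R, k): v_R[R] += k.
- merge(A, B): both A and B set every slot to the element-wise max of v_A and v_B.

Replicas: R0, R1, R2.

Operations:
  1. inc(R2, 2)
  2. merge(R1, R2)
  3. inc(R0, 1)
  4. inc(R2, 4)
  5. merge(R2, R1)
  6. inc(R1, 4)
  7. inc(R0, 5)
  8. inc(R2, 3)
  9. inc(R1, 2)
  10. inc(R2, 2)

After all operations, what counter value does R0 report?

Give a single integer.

Op 1: inc R2 by 2 -> R2=(0,0,2) value=2
Op 2: merge R1<->R2 -> R1=(0,0,2) R2=(0,0,2)
Op 3: inc R0 by 1 -> R0=(1,0,0) value=1
Op 4: inc R2 by 4 -> R2=(0,0,6) value=6
Op 5: merge R2<->R1 -> R2=(0,0,6) R1=(0,0,6)
Op 6: inc R1 by 4 -> R1=(0,4,6) value=10
Op 7: inc R0 by 5 -> R0=(6,0,0) value=6
Op 8: inc R2 by 3 -> R2=(0,0,9) value=9
Op 9: inc R1 by 2 -> R1=(0,6,6) value=12
Op 10: inc R2 by 2 -> R2=(0,0,11) value=11

Answer: 6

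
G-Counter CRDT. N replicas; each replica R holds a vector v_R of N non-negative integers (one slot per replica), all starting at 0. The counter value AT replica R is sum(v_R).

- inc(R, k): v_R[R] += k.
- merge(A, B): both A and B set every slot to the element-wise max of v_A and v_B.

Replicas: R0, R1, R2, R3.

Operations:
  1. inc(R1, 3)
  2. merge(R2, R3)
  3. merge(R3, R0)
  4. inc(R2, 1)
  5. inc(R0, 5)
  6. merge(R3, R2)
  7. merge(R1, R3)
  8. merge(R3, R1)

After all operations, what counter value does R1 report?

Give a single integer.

Answer: 4

Derivation:
Op 1: inc R1 by 3 -> R1=(0,3,0,0) value=3
Op 2: merge R2<->R3 -> R2=(0,0,0,0) R3=(0,0,0,0)
Op 3: merge R3<->R0 -> R3=(0,0,0,0) R0=(0,0,0,0)
Op 4: inc R2 by 1 -> R2=(0,0,1,0) value=1
Op 5: inc R0 by 5 -> R0=(5,0,0,0) value=5
Op 6: merge R3<->R2 -> R3=(0,0,1,0) R2=(0,0,1,0)
Op 7: merge R1<->R3 -> R1=(0,3,1,0) R3=(0,3,1,0)
Op 8: merge R3<->R1 -> R3=(0,3,1,0) R1=(0,3,1,0)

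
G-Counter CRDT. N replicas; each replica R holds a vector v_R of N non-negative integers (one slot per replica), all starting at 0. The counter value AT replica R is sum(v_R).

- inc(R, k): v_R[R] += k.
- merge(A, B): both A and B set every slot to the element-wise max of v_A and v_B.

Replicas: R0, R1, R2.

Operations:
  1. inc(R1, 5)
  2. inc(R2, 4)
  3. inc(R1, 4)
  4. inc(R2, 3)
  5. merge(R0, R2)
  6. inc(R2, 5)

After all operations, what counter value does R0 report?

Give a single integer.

Answer: 7

Derivation:
Op 1: inc R1 by 5 -> R1=(0,5,0) value=5
Op 2: inc R2 by 4 -> R2=(0,0,4) value=4
Op 3: inc R1 by 4 -> R1=(0,9,0) value=9
Op 4: inc R2 by 3 -> R2=(0,0,7) value=7
Op 5: merge R0<->R2 -> R0=(0,0,7) R2=(0,0,7)
Op 6: inc R2 by 5 -> R2=(0,0,12) value=12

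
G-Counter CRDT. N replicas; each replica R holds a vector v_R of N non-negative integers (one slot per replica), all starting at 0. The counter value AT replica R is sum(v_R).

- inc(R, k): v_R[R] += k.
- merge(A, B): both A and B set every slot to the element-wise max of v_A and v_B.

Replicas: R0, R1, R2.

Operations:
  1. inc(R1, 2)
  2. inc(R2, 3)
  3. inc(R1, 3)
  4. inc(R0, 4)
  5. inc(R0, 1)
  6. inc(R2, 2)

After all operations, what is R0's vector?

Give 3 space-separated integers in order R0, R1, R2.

Op 1: inc R1 by 2 -> R1=(0,2,0) value=2
Op 2: inc R2 by 3 -> R2=(0,0,3) value=3
Op 3: inc R1 by 3 -> R1=(0,5,0) value=5
Op 4: inc R0 by 4 -> R0=(4,0,0) value=4
Op 5: inc R0 by 1 -> R0=(5,0,0) value=5
Op 6: inc R2 by 2 -> R2=(0,0,5) value=5

Answer: 5 0 0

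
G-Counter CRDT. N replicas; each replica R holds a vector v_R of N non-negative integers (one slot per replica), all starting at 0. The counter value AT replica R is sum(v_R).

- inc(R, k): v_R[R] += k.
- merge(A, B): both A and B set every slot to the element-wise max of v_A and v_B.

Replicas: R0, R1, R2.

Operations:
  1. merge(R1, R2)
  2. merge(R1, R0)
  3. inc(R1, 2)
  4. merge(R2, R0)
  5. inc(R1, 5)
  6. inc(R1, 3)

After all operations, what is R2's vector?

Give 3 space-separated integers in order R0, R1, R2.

Op 1: merge R1<->R2 -> R1=(0,0,0) R2=(0,0,0)
Op 2: merge R1<->R0 -> R1=(0,0,0) R0=(0,0,0)
Op 3: inc R1 by 2 -> R1=(0,2,0) value=2
Op 4: merge R2<->R0 -> R2=(0,0,0) R0=(0,0,0)
Op 5: inc R1 by 5 -> R1=(0,7,0) value=7
Op 6: inc R1 by 3 -> R1=(0,10,0) value=10

Answer: 0 0 0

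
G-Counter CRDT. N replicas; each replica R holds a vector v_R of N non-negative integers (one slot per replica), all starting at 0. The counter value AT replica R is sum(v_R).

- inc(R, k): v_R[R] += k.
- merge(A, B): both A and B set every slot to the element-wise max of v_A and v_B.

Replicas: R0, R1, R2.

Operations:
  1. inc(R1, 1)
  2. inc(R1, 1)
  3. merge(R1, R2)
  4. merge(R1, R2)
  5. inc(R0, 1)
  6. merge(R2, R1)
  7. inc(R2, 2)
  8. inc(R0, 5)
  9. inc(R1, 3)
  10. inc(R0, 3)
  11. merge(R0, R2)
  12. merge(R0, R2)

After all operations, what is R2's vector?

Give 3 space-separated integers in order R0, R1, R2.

Answer: 9 2 2

Derivation:
Op 1: inc R1 by 1 -> R1=(0,1,0) value=1
Op 2: inc R1 by 1 -> R1=(0,2,0) value=2
Op 3: merge R1<->R2 -> R1=(0,2,0) R2=(0,2,0)
Op 4: merge R1<->R2 -> R1=(0,2,0) R2=(0,2,0)
Op 5: inc R0 by 1 -> R0=(1,0,0) value=1
Op 6: merge R2<->R1 -> R2=(0,2,0) R1=(0,2,0)
Op 7: inc R2 by 2 -> R2=(0,2,2) value=4
Op 8: inc R0 by 5 -> R0=(6,0,0) value=6
Op 9: inc R1 by 3 -> R1=(0,5,0) value=5
Op 10: inc R0 by 3 -> R0=(9,0,0) value=9
Op 11: merge R0<->R2 -> R0=(9,2,2) R2=(9,2,2)
Op 12: merge R0<->R2 -> R0=(9,2,2) R2=(9,2,2)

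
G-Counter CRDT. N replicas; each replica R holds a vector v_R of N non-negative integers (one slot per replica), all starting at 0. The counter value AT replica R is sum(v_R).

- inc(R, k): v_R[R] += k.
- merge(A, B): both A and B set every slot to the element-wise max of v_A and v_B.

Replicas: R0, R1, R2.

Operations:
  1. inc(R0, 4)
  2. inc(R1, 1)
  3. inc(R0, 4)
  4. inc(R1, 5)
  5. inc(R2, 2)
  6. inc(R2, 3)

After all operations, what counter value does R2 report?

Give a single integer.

Op 1: inc R0 by 4 -> R0=(4,0,0) value=4
Op 2: inc R1 by 1 -> R1=(0,1,0) value=1
Op 3: inc R0 by 4 -> R0=(8,0,0) value=8
Op 4: inc R1 by 5 -> R1=(0,6,0) value=6
Op 5: inc R2 by 2 -> R2=(0,0,2) value=2
Op 6: inc R2 by 3 -> R2=(0,0,5) value=5

Answer: 5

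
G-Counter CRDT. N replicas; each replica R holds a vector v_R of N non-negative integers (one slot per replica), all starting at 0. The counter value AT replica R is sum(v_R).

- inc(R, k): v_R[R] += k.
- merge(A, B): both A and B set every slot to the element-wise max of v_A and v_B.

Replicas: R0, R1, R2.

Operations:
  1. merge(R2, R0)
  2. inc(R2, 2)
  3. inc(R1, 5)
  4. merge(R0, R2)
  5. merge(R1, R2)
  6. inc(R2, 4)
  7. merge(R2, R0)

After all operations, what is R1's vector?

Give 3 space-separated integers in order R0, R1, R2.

Op 1: merge R2<->R0 -> R2=(0,0,0) R0=(0,0,0)
Op 2: inc R2 by 2 -> R2=(0,0,2) value=2
Op 3: inc R1 by 5 -> R1=(0,5,0) value=5
Op 4: merge R0<->R2 -> R0=(0,0,2) R2=(0,0,2)
Op 5: merge R1<->R2 -> R1=(0,5,2) R2=(0,5,2)
Op 6: inc R2 by 4 -> R2=(0,5,6) value=11
Op 7: merge R2<->R0 -> R2=(0,5,6) R0=(0,5,6)

Answer: 0 5 2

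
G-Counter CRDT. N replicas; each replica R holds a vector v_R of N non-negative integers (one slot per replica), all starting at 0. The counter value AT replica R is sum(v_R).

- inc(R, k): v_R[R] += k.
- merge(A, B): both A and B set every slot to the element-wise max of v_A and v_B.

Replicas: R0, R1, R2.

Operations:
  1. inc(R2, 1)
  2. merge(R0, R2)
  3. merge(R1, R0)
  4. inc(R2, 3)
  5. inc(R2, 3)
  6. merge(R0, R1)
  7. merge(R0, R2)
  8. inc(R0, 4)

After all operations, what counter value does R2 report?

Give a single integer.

Answer: 7

Derivation:
Op 1: inc R2 by 1 -> R2=(0,0,1) value=1
Op 2: merge R0<->R2 -> R0=(0,0,1) R2=(0,0,1)
Op 3: merge R1<->R0 -> R1=(0,0,1) R0=(0,0,1)
Op 4: inc R2 by 3 -> R2=(0,0,4) value=4
Op 5: inc R2 by 3 -> R2=(0,0,7) value=7
Op 6: merge R0<->R1 -> R0=(0,0,1) R1=(0,0,1)
Op 7: merge R0<->R2 -> R0=(0,0,7) R2=(0,0,7)
Op 8: inc R0 by 4 -> R0=(4,0,7) value=11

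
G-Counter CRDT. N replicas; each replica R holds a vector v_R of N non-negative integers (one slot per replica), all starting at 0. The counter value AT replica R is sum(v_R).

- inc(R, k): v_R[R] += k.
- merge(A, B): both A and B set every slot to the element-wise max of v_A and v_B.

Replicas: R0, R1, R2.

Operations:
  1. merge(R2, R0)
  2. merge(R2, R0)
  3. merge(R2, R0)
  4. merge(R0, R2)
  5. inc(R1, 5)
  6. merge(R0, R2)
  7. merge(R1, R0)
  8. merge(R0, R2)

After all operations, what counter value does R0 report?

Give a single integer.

Op 1: merge R2<->R0 -> R2=(0,0,0) R0=(0,0,0)
Op 2: merge R2<->R0 -> R2=(0,0,0) R0=(0,0,0)
Op 3: merge R2<->R0 -> R2=(0,0,0) R0=(0,0,0)
Op 4: merge R0<->R2 -> R0=(0,0,0) R2=(0,0,0)
Op 5: inc R1 by 5 -> R1=(0,5,0) value=5
Op 6: merge R0<->R2 -> R0=(0,0,0) R2=(0,0,0)
Op 7: merge R1<->R0 -> R1=(0,5,0) R0=(0,5,0)
Op 8: merge R0<->R2 -> R0=(0,5,0) R2=(0,5,0)

Answer: 5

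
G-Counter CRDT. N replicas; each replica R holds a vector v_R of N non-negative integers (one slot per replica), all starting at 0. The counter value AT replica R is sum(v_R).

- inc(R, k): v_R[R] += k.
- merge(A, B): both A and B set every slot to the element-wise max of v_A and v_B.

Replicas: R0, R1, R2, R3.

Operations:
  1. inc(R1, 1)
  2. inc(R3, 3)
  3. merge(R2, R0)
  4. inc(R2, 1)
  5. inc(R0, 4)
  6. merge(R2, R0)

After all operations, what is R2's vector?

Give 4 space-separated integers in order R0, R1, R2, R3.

Answer: 4 0 1 0

Derivation:
Op 1: inc R1 by 1 -> R1=(0,1,0,0) value=1
Op 2: inc R3 by 3 -> R3=(0,0,0,3) value=3
Op 3: merge R2<->R0 -> R2=(0,0,0,0) R0=(0,0,0,0)
Op 4: inc R2 by 1 -> R2=(0,0,1,0) value=1
Op 5: inc R0 by 4 -> R0=(4,0,0,0) value=4
Op 6: merge R2<->R0 -> R2=(4,0,1,0) R0=(4,0,1,0)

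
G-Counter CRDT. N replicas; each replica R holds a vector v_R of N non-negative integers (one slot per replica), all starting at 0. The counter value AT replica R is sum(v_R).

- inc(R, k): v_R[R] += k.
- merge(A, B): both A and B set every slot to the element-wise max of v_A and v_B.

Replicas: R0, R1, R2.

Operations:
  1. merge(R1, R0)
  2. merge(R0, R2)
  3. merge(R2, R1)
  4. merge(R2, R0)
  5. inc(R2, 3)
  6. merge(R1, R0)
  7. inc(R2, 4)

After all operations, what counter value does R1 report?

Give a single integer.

Op 1: merge R1<->R0 -> R1=(0,0,0) R0=(0,0,0)
Op 2: merge R0<->R2 -> R0=(0,0,0) R2=(0,0,0)
Op 3: merge R2<->R1 -> R2=(0,0,0) R1=(0,0,0)
Op 4: merge R2<->R0 -> R2=(0,0,0) R0=(0,0,0)
Op 5: inc R2 by 3 -> R2=(0,0,3) value=3
Op 6: merge R1<->R0 -> R1=(0,0,0) R0=(0,0,0)
Op 7: inc R2 by 4 -> R2=(0,0,7) value=7

Answer: 0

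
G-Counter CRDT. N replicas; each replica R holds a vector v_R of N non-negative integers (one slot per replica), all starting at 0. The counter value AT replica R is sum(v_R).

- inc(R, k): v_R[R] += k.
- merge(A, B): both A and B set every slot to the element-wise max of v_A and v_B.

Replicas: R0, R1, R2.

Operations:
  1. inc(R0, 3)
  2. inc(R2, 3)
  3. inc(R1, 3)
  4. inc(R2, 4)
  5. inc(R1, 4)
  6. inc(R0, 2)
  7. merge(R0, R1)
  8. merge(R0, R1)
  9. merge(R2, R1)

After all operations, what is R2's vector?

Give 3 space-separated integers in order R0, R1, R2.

Op 1: inc R0 by 3 -> R0=(3,0,0) value=3
Op 2: inc R2 by 3 -> R2=(0,0,3) value=3
Op 3: inc R1 by 3 -> R1=(0,3,0) value=3
Op 4: inc R2 by 4 -> R2=(0,0,7) value=7
Op 5: inc R1 by 4 -> R1=(0,7,0) value=7
Op 6: inc R0 by 2 -> R0=(5,0,0) value=5
Op 7: merge R0<->R1 -> R0=(5,7,0) R1=(5,7,0)
Op 8: merge R0<->R1 -> R0=(5,7,0) R1=(5,7,0)
Op 9: merge R2<->R1 -> R2=(5,7,7) R1=(5,7,7)

Answer: 5 7 7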